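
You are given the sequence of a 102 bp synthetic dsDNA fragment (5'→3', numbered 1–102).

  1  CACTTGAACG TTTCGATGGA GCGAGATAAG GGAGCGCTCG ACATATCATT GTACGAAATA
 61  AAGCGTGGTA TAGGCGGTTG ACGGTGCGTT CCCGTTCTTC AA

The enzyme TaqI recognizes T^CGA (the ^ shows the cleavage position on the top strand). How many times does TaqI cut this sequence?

2

TCGA occurs starting at positions 13, 38.
TaqI cuts at 2 sites.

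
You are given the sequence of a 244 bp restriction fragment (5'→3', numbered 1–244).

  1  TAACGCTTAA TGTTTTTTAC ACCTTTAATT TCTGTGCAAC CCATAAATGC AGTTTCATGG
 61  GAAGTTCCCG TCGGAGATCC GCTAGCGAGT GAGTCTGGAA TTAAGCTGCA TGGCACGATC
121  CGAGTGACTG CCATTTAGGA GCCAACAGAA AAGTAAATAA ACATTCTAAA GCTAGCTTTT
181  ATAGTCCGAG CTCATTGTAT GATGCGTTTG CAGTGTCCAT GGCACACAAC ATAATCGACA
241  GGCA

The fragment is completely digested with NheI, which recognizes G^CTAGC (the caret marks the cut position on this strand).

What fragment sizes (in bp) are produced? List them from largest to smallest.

90, 81, 73 bp

NheI sites (GCTAGC) start at positions 81, 171.
NheI cuts after the first base of each site, so after positions 81, 171.
Linear molecule, 2 cuts → 3 fragments:
  1–81 → 81 bp
  82–171 → 90 bp
  172–244 → 73 bp
Sorted largest to smallest: 90, 81, 73 bp.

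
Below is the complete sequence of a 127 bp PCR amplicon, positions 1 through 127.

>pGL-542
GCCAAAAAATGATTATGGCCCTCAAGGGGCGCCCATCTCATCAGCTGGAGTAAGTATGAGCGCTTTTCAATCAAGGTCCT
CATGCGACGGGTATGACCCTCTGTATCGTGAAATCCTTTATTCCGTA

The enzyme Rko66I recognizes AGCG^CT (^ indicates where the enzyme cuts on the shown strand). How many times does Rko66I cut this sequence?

1

AGCGCT occurs starting at position 59.
Rko66I cuts at 1 site.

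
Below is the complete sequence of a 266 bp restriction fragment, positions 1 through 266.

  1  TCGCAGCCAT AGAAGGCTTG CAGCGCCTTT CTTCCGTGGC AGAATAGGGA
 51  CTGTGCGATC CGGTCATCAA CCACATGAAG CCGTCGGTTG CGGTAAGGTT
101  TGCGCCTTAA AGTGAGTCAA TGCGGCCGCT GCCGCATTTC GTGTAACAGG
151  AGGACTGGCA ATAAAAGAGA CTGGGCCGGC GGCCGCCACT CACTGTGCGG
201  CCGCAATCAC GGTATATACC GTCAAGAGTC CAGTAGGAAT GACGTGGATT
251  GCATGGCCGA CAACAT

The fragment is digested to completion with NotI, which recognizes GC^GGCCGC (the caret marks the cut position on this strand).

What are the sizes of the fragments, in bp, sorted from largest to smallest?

NotI sites (GCGGCCGC) start at positions 122, 179, 197.
NotI cuts after base 2 of each site, so after positions 123, 180, 198.
Linear molecule, 3 cuts → 4 fragments:
  1–123 → 123 bp
  124–180 → 57 bp
  181–198 → 18 bp
  199–266 → 68 bp
Sorted largest to smallest: 123, 68, 57, 18 bp.

123, 68, 57, 18 bp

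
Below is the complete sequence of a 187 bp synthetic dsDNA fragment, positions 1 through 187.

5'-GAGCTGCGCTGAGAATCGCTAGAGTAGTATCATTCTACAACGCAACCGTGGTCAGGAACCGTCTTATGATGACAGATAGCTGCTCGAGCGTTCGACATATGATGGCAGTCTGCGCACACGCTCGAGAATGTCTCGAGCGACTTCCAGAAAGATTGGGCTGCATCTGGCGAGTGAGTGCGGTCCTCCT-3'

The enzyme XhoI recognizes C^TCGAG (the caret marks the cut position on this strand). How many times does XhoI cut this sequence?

3

CTCGAG occurs starting at positions 83, 121, 132.
XhoI cuts at 3 sites.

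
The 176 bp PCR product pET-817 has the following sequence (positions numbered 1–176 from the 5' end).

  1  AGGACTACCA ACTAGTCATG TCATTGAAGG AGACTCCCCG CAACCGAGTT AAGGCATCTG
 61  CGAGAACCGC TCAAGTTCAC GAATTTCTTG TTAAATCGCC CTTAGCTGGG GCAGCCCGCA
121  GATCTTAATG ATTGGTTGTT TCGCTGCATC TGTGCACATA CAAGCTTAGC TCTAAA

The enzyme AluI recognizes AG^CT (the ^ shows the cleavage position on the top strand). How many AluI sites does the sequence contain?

AGCT occurs starting at positions 104, 163, 168.
AluI cuts at 3 sites.

3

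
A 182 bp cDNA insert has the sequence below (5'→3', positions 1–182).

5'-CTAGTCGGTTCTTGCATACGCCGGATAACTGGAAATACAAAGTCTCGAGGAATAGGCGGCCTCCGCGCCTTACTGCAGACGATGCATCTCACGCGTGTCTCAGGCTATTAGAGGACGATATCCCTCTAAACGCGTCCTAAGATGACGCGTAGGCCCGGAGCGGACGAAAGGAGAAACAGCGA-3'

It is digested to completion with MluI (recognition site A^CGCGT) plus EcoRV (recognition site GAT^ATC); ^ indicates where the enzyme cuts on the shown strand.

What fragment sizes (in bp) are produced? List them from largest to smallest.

MluI sites (ACGCGT) start at positions 91, 130, 145.
MluI cuts after the first base of each site, so after positions 91, 130, 145.
The EcoRV site (GATATC) starts at position 117.
EcoRV cuts after base 3 of each site, so after position 119.
Combined cut positions: 91, 119, 130, 145.
Linear molecule, 4 cuts → 5 fragments:
  1–91 → 91 bp
  92–119 → 28 bp
  120–130 → 11 bp
  131–145 → 15 bp
  146–182 → 37 bp
Sorted largest to smallest: 91, 37, 28, 15, 11 bp.

91, 37, 28, 15, 11 bp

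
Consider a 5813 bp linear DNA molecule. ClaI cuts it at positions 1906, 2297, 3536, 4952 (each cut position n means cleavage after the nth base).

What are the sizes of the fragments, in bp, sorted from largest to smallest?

1906, 1416, 1239, 861, 391 bp

Linear molecule, 4 cuts → 5 fragments:
  1906 − 0 = 1906 bp
  2297 − 1906 = 391 bp
  3536 − 2297 = 1239 bp
  4952 − 3536 = 1416 bp
  5813 − 4952 = 861 bp
Sorted largest to smallest: 1906, 1416, 1239, 861, 391 bp.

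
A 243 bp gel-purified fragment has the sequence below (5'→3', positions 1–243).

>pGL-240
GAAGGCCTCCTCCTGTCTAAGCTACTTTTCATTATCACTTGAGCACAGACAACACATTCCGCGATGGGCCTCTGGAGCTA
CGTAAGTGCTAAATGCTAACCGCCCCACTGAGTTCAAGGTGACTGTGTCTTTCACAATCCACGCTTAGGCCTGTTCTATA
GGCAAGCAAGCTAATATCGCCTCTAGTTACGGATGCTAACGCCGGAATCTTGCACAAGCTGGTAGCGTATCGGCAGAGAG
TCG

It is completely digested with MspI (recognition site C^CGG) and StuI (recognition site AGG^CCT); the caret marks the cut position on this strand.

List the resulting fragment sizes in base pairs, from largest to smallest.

The MspI site (CCGG) starts at position 202.
MspI cuts after the first base of each site, so after position 202.
StuI sites (AGGCCT) start at positions 3, 147.
StuI cuts after base 3 of each site, so after positions 5, 149.
Combined cut positions: 5, 149, 202.
Linear molecule, 3 cuts → 4 fragments:
  1–5 → 5 bp
  6–149 → 144 bp
  150–202 → 53 bp
  203–243 → 41 bp
Sorted largest to smallest: 144, 53, 41, 5 bp.

144, 53, 41, 5 bp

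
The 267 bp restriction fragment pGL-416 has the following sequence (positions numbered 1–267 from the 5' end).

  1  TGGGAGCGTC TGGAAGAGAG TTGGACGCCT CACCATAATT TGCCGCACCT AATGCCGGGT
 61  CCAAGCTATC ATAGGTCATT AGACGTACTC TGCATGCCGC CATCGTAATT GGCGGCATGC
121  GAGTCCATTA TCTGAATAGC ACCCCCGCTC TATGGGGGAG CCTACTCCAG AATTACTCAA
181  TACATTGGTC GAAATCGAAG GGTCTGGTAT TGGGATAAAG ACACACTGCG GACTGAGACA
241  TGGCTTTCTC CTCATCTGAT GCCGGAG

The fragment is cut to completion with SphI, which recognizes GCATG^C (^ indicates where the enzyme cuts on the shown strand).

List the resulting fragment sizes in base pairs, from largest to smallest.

148, 96, 23 bp

SphI sites (GCATGC) start at positions 92, 115.
SphI cuts after base 5 of each site (before the last base), so after positions 96, 119.
Linear molecule, 2 cuts → 3 fragments:
  1–96 → 96 bp
  97–119 → 23 bp
  120–267 → 148 bp
Sorted largest to smallest: 148, 96, 23 bp.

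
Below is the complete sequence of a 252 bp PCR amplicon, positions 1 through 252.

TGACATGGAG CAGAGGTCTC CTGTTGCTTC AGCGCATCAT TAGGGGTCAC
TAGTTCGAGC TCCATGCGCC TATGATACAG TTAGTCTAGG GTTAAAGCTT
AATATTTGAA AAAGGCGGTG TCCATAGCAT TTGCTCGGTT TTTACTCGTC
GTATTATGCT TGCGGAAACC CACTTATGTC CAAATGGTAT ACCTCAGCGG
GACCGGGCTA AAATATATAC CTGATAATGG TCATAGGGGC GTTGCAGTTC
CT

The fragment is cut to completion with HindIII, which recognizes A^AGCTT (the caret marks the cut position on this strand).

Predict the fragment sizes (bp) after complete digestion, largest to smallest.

157, 95 bp

The HindIII site (AAGCTT) starts at position 95.
HindIII cuts after the first base of each site, so after position 95.
Linear molecule, 1 cut → 2 fragments:
  1–95 → 95 bp
  96–252 → 157 bp
Sorted largest to smallest: 157, 95 bp.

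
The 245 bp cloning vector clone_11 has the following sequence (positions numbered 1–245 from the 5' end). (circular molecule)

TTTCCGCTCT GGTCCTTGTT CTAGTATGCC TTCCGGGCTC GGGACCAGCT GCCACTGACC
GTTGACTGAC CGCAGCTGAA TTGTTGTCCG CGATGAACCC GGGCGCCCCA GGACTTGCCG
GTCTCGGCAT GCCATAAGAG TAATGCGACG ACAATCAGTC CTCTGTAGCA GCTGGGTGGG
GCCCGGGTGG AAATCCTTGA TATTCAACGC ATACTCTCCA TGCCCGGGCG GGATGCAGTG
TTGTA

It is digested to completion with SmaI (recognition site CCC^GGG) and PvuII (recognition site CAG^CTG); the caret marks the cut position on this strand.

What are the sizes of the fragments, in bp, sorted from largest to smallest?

71, 68, 41, 27, 25, 13 bp

SmaI sites (CCCGGG) start at positions 98, 182, 223.
SmaI cuts after base 3 of each site, so after positions 100, 184, 225.
PvuII sites (CAGCTG) start at positions 46, 73, 169.
PvuII cuts after base 3 of each site, so after positions 48, 75, 171.
Combined cut positions: 48, 75, 100, 171, 184, 225.
Circular molecule, 6 cuts → 6 fragments:
  49–75 → 27 bp
  76–100 → 25 bp
  101–171 → 71 bp
  172–184 → 13 bp
  185–225 → 41 bp
  226–245 then 1–48 → 20 + 48 = 68 bp
Sorted largest to smallest: 71, 68, 41, 27, 25, 13 bp.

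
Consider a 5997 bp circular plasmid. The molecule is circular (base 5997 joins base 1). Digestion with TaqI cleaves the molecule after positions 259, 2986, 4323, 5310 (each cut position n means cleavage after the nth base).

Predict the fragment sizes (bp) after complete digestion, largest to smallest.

Circular molecule, 4 cuts → 4 fragments:
  2986 − 259 = 2727 bp
  4323 − 2986 = 1337 bp
  5310 − 4323 = 987 bp
  wrap: 5997 − 5310 + 259 = 946 bp
Sorted largest to smallest: 2727, 1337, 987, 946 bp.

2727, 1337, 987, 946 bp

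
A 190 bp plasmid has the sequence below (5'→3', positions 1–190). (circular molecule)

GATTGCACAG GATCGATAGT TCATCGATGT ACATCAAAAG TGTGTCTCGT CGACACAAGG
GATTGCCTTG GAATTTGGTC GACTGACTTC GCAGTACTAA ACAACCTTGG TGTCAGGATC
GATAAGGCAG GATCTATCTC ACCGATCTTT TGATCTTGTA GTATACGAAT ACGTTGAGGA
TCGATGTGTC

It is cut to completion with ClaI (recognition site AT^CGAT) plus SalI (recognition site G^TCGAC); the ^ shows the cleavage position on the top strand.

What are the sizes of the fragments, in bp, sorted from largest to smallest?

ClaI sites (ATCGAT) start at positions 12, 23, 118, 180.
ClaI cuts after base 2 of each site, so after positions 13, 24, 119, 181.
SalI sites (GTCGAC) start at positions 49, 78.
SalI cuts after the first base of each site, so after positions 49, 78.
Combined cut positions: 13, 24, 49, 78, 119, 181.
Circular molecule, 6 cuts → 6 fragments:
  14–24 → 11 bp
  25–49 → 25 bp
  50–78 → 29 bp
  79–119 → 41 bp
  120–181 → 62 bp
  182–190 then 1–13 → 9 + 13 = 22 bp
Sorted largest to smallest: 62, 41, 29, 25, 22, 11 bp.

62, 41, 29, 25, 22, 11 bp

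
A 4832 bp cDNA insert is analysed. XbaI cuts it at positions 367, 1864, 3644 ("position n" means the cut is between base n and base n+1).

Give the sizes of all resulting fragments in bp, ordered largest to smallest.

1780, 1497, 1188, 367 bp

Linear molecule, 3 cuts → 4 fragments:
  367 − 0 = 367 bp
  1864 − 367 = 1497 bp
  3644 − 1864 = 1780 bp
  4832 − 3644 = 1188 bp
Sorted largest to smallest: 1780, 1497, 1188, 367 bp.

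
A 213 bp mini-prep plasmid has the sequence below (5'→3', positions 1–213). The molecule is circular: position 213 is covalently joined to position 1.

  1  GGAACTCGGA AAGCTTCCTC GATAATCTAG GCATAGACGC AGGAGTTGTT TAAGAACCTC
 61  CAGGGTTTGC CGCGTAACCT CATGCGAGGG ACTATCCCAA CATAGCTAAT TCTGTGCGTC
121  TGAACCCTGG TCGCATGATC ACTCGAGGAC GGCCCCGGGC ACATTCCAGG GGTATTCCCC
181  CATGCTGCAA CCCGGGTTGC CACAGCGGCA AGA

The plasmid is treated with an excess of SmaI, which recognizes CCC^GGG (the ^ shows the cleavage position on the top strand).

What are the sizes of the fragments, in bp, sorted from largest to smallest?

176, 37 bp

SmaI sites (CCCGGG) start at positions 154, 191.
SmaI cuts after base 3 of each site, so after positions 156, 193.
Circular molecule, 2 cuts → 2 fragments:
  157–193 → 37 bp
  194–213 then 1–156 → 20 + 156 = 176 bp
Sorted largest to smallest: 176, 37 bp.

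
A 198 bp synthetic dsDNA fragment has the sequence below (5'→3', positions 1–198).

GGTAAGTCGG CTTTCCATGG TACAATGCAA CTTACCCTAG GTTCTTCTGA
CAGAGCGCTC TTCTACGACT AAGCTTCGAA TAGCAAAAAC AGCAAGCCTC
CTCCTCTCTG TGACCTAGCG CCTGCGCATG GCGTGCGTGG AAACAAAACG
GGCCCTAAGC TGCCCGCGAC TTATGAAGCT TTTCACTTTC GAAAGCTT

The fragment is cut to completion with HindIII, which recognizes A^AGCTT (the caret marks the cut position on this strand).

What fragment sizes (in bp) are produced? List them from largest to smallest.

HindIII sites (AAGCTT) start at positions 71, 176, 193.
HindIII cuts after the first base of each site, so after positions 71, 176, 193.
Linear molecule, 3 cuts → 4 fragments:
  1–71 → 71 bp
  72–176 → 105 bp
  177–193 → 17 bp
  194–198 → 5 bp
Sorted largest to smallest: 105, 71, 17, 5 bp.

105, 71, 17, 5 bp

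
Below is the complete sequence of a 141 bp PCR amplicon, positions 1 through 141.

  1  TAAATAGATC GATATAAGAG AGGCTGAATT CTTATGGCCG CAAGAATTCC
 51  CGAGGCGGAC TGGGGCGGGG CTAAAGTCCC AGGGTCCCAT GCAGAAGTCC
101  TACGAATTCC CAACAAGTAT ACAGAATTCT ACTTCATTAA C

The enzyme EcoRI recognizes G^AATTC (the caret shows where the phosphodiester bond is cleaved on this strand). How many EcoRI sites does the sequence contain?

GAATTC occurs starting at positions 26, 44, 104, 124.
EcoRI cuts at 4 sites.

4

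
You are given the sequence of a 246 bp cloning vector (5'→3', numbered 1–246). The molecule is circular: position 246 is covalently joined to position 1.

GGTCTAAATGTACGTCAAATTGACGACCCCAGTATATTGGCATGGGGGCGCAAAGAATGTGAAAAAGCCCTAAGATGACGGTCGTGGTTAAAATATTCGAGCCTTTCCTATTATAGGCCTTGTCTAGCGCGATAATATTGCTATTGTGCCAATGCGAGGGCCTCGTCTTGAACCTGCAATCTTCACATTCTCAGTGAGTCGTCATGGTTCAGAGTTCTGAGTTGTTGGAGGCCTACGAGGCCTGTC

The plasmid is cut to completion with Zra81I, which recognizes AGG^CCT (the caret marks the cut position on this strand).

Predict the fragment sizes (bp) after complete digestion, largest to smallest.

Zra81I sites (AGGCCT) start at positions 115, 229, 238.
Zra81I cuts after base 3 of each site, so after positions 117, 231, 240.
Circular molecule, 3 cuts → 3 fragments:
  118–231 → 114 bp
  232–240 → 9 bp
  241–246 then 1–117 → 6 + 117 = 123 bp
Sorted largest to smallest: 123, 114, 9 bp.

123, 114, 9 bp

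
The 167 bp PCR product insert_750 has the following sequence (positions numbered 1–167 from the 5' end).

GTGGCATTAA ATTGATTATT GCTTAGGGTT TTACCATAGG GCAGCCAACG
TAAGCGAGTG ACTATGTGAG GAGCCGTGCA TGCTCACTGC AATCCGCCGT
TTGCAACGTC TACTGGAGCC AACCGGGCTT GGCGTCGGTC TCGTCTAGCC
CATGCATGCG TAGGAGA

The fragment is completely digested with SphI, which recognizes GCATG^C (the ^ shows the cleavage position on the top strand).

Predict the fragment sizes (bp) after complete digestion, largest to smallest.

82, 76, 9 bp

SphI sites (GCATGC) start at positions 78, 154.
SphI cuts after base 5 of each site (before the last base), so after positions 82, 158.
Linear molecule, 2 cuts → 3 fragments:
  1–82 → 82 bp
  83–158 → 76 bp
  159–167 → 9 bp
Sorted largest to smallest: 82, 76, 9 bp.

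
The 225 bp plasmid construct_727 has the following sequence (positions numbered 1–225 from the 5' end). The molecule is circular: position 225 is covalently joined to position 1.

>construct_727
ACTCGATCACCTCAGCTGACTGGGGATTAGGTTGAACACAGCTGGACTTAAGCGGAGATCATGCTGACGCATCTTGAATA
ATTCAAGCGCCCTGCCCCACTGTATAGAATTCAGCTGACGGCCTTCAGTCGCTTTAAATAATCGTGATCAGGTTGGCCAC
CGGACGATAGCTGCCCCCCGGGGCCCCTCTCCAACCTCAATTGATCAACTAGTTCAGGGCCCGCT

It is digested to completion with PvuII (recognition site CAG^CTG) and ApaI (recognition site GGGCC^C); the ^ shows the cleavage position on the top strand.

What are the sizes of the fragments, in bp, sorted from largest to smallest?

73, 71, 36, 26, 19 bp

PvuII sites (CAGCTG) start at positions 13, 39, 112.
PvuII cuts after base 3 of each site, so after positions 15, 41, 114.
ApaI sites (GGGCCC) start at positions 181, 217.
ApaI cuts after base 5 of each site (before the last base), so after positions 185, 221.
Combined cut positions: 15, 41, 114, 185, 221.
Circular molecule, 5 cuts → 5 fragments:
  16–41 → 26 bp
  42–114 → 73 bp
  115–185 → 71 bp
  186–221 → 36 bp
  222–225 then 1–15 → 4 + 15 = 19 bp
Sorted largest to smallest: 73, 71, 36, 26, 19 bp.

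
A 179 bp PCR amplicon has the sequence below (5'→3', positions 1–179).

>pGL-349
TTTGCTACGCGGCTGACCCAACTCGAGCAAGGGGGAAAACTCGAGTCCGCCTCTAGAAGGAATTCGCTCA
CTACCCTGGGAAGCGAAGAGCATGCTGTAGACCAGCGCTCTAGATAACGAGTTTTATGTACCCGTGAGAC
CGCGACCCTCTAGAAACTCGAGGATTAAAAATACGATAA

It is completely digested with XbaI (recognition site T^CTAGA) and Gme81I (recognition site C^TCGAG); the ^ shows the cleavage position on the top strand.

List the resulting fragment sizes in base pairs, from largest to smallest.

57, 40, 22, 22, 18, 12, 8 bp

XbaI sites (TCTAGA) start at positions 52, 109, 149.
XbaI cuts after the first base of each site, so after positions 52, 109, 149.
Gme81I sites (CTCGAG) start at positions 22, 40, 157.
Gme81I cuts after the first base of each site, so after positions 22, 40, 157.
Combined cut positions: 22, 40, 52, 109, 149, 157.
Linear molecule, 6 cuts → 7 fragments:
  1–22 → 22 bp
  23–40 → 18 bp
  41–52 → 12 bp
  53–109 → 57 bp
  110–149 → 40 bp
  150–157 → 8 bp
  158–179 → 22 bp
Sorted largest to smallest: 57, 40, 22, 22, 18, 12, 8 bp.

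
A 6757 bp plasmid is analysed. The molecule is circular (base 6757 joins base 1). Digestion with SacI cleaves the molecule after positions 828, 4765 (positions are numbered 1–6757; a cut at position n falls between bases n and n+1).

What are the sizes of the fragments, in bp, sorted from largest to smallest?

3937, 2820 bp

Circular molecule, 2 cuts → 2 fragments:
  4765 − 828 = 3937 bp
  wrap: 6757 − 4765 + 828 = 2820 bp
Sorted largest to smallest: 3937, 2820 bp.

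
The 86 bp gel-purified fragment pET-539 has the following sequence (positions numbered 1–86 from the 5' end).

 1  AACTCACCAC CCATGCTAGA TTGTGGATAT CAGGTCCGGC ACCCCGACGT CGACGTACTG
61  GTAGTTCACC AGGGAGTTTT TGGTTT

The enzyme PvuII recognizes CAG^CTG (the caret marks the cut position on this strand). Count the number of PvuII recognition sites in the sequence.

No occurrence of CAGCTG is present in the sequence.
PvuII does not cut: 0 sites.

0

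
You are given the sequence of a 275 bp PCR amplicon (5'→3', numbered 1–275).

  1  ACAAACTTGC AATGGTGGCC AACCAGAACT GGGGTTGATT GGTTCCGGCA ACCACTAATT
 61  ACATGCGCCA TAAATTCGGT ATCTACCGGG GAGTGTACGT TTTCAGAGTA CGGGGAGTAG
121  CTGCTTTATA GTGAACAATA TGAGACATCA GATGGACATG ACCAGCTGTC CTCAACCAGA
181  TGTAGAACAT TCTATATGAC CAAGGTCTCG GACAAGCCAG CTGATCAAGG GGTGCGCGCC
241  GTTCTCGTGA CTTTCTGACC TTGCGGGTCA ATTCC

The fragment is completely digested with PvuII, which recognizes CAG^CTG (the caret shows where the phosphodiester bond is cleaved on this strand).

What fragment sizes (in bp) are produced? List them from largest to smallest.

PvuII sites (CAGCTG) start at positions 163, 218.
PvuII cuts after base 3 of each site, so after positions 165, 220.
Linear molecule, 2 cuts → 3 fragments:
  1–165 → 165 bp
  166–220 → 55 bp
  221–275 → 55 bp
Sorted largest to smallest: 165, 55, 55 bp.

165, 55, 55 bp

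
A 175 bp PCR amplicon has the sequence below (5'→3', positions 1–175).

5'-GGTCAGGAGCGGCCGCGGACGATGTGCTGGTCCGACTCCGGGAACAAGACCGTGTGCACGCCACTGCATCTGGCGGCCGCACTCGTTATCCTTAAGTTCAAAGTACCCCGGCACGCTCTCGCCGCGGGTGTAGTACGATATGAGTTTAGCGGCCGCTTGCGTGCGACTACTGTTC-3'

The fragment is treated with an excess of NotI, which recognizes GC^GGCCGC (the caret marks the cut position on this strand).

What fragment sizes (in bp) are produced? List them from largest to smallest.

76, 64, 25, 10 bp

NotI sites (GCGGCCGC) start at positions 9, 73, 149.
NotI cuts after base 2 of each site, so after positions 10, 74, 150.
Linear molecule, 3 cuts → 4 fragments:
  1–10 → 10 bp
  11–74 → 64 bp
  75–150 → 76 bp
  151–175 → 25 bp
Sorted largest to smallest: 76, 64, 25, 10 bp.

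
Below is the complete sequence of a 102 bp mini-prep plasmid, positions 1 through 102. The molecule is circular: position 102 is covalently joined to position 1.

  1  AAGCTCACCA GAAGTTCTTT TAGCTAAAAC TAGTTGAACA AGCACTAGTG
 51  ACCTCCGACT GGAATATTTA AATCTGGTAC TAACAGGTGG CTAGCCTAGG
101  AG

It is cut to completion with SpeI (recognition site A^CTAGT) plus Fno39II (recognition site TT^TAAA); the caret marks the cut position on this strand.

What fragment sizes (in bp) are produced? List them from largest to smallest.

SpeI sites (ACTAGT) start at positions 29, 44.
SpeI cuts after the first base of each site, so after positions 29, 44.
The Fno39II site (TTTAAA) starts at position 67.
Fno39II cuts after base 2 of each site, so after position 68.
Combined cut positions: 29, 44, 68.
Circular molecule, 3 cuts → 3 fragments:
  30–44 → 15 bp
  45–68 → 24 bp
  69–102 then 1–29 → 34 + 29 = 63 bp
Sorted largest to smallest: 63, 24, 15 bp.

63, 24, 15 bp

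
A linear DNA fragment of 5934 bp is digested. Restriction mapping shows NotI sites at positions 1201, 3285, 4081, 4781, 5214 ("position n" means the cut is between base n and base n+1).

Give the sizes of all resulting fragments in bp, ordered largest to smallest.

2084, 1201, 796, 720, 700, 433 bp

Linear molecule, 5 cuts → 6 fragments:
  1201 − 0 = 1201 bp
  3285 − 1201 = 2084 bp
  4081 − 3285 = 796 bp
  4781 − 4081 = 700 bp
  5214 − 4781 = 433 bp
  5934 − 5214 = 720 bp
Sorted largest to smallest: 2084, 1201, 796, 720, 700, 433 bp.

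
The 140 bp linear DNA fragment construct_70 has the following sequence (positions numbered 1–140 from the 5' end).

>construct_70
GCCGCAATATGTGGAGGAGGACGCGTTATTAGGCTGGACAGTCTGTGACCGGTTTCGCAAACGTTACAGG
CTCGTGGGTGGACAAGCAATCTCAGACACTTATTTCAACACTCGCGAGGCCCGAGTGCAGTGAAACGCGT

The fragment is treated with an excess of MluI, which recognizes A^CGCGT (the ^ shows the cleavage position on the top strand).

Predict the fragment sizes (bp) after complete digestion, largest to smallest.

114, 21, 5 bp

MluI sites (ACGCGT) start at positions 21, 135.
MluI cuts after the first base of each site, so after positions 21, 135.
Linear molecule, 2 cuts → 3 fragments:
  1–21 → 21 bp
  22–135 → 114 bp
  136–140 → 5 bp
Sorted largest to smallest: 114, 21, 5 bp.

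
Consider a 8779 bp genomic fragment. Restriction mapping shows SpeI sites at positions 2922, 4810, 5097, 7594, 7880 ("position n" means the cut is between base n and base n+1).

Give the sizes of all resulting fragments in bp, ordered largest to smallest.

Linear molecule, 5 cuts → 6 fragments:
  2922 − 0 = 2922 bp
  4810 − 2922 = 1888 bp
  5097 − 4810 = 287 bp
  7594 − 5097 = 2497 bp
  7880 − 7594 = 286 bp
  8779 − 7880 = 899 bp
Sorted largest to smallest: 2922, 2497, 1888, 899, 287, 286 bp.

2922, 2497, 1888, 899, 287, 286 bp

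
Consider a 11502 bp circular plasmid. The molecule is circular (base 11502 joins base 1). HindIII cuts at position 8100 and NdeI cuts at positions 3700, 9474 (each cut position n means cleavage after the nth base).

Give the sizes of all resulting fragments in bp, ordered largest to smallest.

Combined cut positions (sorted): 3700, 8100, 9474.
Circular molecule, 3 cuts → 3 fragments:
  8100 − 3700 = 4400 bp
  9474 − 8100 = 1374 bp
  wrap: 11502 − 9474 + 3700 = 5728 bp
Sorted largest to smallest: 5728, 4400, 1374 bp.

5728, 4400, 1374 bp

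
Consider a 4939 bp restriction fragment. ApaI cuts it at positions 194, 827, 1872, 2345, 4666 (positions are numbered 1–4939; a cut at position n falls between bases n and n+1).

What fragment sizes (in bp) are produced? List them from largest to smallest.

Linear molecule, 5 cuts → 6 fragments:
  194 − 0 = 194 bp
  827 − 194 = 633 bp
  1872 − 827 = 1045 bp
  2345 − 1872 = 473 bp
  4666 − 2345 = 2321 bp
  4939 − 4666 = 273 bp
Sorted largest to smallest: 2321, 1045, 633, 473, 273, 194 bp.

2321, 1045, 633, 473, 273, 194 bp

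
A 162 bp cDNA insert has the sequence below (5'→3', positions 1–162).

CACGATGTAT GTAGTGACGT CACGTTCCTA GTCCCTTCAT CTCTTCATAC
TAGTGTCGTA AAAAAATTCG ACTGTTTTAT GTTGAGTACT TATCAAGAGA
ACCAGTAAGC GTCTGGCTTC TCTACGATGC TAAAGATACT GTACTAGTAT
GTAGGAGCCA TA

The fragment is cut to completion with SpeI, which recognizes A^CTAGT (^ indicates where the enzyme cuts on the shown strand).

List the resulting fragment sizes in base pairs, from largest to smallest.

94, 49, 19 bp

SpeI sites (ACTAGT) start at positions 49, 143.
SpeI cuts after the first base of each site, so after positions 49, 143.
Linear molecule, 2 cuts → 3 fragments:
  1–49 → 49 bp
  50–143 → 94 bp
  144–162 → 19 bp
Sorted largest to smallest: 94, 49, 19 bp.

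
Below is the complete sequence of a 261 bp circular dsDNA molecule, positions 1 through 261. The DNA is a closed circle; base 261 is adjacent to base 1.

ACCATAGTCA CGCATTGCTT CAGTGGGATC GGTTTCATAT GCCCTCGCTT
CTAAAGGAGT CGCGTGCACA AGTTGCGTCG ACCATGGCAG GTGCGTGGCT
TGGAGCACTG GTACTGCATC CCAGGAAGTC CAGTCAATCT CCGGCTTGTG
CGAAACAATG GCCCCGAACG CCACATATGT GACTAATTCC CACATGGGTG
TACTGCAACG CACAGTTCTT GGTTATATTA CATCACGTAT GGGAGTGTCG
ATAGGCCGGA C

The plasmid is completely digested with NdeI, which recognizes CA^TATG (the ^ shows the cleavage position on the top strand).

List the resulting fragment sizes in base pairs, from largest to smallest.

NdeI sites (CATATG) start at positions 36, 174.
NdeI cuts after base 2 of each site, so after positions 37, 175.
Circular molecule, 2 cuts → 2 fragments:
  38–175 → 138 bp
  176–261 then 1–37 → 86 + 37 = 123 bp
Sorted largest to smallest: 138, 123 bp.

138, 123 bp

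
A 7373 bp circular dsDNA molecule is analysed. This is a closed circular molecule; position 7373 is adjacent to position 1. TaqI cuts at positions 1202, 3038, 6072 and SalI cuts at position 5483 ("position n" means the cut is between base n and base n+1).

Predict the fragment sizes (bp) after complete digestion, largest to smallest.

Combined cut positions (sorted): 1202, 3038, 5483, 6072.
Circular molecule, 4 cuts → 4 fragments:
  3038 − 1202 = 1836 bp
  5483 − 3038 = 2445 bp
  6072 − 5483 = 589 bp
  wrap: 7373 − 6072 + 1202 = 2503 bp
Sorted largest to smallest: 2503, 2445, 1836, 589 bp.

2503, 2445, 1836, 589 bp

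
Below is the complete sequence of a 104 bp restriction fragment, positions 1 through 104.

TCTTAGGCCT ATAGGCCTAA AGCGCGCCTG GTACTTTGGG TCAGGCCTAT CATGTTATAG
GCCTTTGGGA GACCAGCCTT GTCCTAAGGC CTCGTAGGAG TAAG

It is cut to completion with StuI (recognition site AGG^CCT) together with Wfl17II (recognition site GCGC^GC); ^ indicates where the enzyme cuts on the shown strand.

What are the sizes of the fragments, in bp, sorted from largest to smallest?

28, 20, 16, 15, 10, 8, 7 bp

StuI sites (AGGCCT) start at positions 5, 13, 43, 59, 87.
StuI cuts after base 3 of each site, so after positions 7, 15, 45, 61, 89.
The Wfl17II site (GCGCGC) starts at position 22.
Wfl17II cuts after base 4 of each site, so after position 25.
Combined cut positions: 7, 15, 25, 45, 61, 89.
Linear molecule, 6 cuts → 7 fragments:
  1–7 → 7 bp
  8–15 → 8 bp
  16–25 → 10 bp
  26–45 → 20 bp
  46–61 → 16 bp
  62–89 → 28 bp
  90–104 → 15 bp
Sorted largest to smallest: 28, 20, 16, 15, 10, 8, 7 bp.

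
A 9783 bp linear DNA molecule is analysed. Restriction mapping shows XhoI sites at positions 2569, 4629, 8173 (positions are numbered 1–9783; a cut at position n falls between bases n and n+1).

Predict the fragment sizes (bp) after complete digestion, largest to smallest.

Linear molecule, 3 cuts → 4 fragments:
  2569 − 0 = 2569 bp
  4629 − 2569 = 2060 bp
  8173 − 4629 = 3544 bp
  9783 − 8173 = 1610 bp
Sorted largest to smallest: 3544, 2569, 2060, 1610 bp.

3544, 2569, 2060, 1610 bp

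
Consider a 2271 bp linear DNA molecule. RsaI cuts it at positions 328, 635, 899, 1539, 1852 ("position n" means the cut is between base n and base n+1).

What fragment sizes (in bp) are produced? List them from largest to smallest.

Linear molecule, 5 cuts → 6 fragments:
  328 − 0 = 328 bp
  635 − 328 = 307 bp
  899 − 635 = 264 bp
  1539 − 899 = 640 bp
  1852 − 1539 = 313 bp
  2271 − 1852 = 419 bp
Sorted largest to smallest: 640, 419, 328, 313, 307, 264 bp.

640, 419, 328, 313, 307, 264 bp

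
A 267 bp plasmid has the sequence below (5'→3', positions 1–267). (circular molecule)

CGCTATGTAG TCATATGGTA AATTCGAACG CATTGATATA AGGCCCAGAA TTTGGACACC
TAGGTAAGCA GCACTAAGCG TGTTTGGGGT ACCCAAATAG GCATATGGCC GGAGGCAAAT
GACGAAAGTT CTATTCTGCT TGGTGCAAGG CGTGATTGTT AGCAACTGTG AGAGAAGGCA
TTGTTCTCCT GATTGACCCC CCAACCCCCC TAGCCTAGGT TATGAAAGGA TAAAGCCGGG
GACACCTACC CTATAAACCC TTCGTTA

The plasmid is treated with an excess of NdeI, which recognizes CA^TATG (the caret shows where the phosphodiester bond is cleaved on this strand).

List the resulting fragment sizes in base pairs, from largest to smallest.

NdeI sites (CATATG) start at positions 12, 102.
NdeI cuts after base 2 of each site, so after positions 13, 103.
Circular molecule, 2 cuts → 2 fragments:
  14–103 → 90 bp
  104–267 then 1–13 → 164 + 13 = 177 bp
Sorted largest to smallest: 177, 90 bp.

177, 90 bp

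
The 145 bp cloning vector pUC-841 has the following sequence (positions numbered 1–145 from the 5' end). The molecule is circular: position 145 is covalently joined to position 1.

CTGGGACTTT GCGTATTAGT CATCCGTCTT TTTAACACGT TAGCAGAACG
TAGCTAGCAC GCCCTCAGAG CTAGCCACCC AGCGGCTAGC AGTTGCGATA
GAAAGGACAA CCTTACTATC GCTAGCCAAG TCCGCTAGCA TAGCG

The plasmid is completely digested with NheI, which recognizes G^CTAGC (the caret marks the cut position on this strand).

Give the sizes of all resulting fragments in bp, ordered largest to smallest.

NheI sites (GCTAGC) start at positions 53, 70, 85, 121, 134.
NheI cuts after the first base of each site, so after positions 53, 70, 85, 121, 134.
Circular molecule, 5 cuts → 5 fragments:
  54–70 → 17 bp
  71–85 → 15 bp
  86–121 → 36 bp
  122–134 → 13 bp
  135–145 then 1–53 → 11 + 53 = 64 bp
Sorted largest to smallest: 64, 36, 17, 15, 13 bp.

64, 36, 17, 15, 13 bp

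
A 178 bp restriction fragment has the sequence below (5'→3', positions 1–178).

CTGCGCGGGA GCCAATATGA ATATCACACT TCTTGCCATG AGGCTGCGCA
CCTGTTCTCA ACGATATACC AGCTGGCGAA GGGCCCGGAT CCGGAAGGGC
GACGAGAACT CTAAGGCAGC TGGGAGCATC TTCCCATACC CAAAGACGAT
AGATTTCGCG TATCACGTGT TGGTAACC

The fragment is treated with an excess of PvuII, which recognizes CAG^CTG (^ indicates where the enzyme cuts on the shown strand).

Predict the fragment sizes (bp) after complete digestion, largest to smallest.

72, 59, 47 bp

PvuII sites (CAGCTG) start at positions 70, 117.
PvuII cuts after base 3 of each site, so after positions 72, 119.
Linear molecule, 2 cuts → 3 fragments:
  1–72 → 72 bp
  73–119 → 47 bp
  120–178 → 59 bp
Sorted largest to smallest: 72, 59, 47 bp.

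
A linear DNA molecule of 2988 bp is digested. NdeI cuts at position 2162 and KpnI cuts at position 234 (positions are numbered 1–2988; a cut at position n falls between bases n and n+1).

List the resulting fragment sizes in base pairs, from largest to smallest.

1928, 826, 234 bp

Combined cut positions (sorted): 234, 2162.
Linear molecule, 2 cuts → 3 fragments:
  234 − 0 = 234 bp
  2162 − 234 = 1928 bp
  2988 − 2162 = 826 bp
Sorted largest to smallest: 1928, 826, 234 bp.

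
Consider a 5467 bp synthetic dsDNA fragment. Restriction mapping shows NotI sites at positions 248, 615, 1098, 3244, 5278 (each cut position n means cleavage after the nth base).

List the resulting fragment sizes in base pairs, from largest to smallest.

2146, 2034, 483, 367, 248, 189 bp

Linear molecule, 5 cuts → 6 fragments:
  248 − 0 = 248 bp
  615 − 248 = 367 bp
  1098 − 615 = 483 bp
  3244 − 1098 = 2146 bp
  5278 − 3244 = 2034 bp
  5467 − 5278 = 189 bp
Sorted largest to smallest: 2146, 2034, 483, 367, 248, 189 bp.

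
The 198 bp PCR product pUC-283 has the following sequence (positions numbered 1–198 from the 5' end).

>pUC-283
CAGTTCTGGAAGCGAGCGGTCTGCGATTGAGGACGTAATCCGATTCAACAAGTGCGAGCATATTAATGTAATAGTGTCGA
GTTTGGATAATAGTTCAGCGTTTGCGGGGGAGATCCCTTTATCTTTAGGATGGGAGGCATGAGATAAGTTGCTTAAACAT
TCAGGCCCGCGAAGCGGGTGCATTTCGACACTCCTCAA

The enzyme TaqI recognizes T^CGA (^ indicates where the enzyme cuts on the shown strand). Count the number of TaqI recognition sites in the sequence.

TCGA occurs starting at positions 77, 185.
TaqI cuts at 2 sites.

2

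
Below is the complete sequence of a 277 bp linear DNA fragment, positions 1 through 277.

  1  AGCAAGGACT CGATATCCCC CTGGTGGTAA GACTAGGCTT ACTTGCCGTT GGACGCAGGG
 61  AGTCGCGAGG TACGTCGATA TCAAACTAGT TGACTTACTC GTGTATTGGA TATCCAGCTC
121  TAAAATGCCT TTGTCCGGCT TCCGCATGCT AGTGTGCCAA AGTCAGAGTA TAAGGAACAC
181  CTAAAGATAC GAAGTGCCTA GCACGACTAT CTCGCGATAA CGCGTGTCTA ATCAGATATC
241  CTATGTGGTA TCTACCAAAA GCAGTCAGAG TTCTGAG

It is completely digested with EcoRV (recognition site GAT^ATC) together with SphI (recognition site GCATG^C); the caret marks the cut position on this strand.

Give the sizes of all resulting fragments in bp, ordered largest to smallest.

89, 65, 40, 37, 32, 14 bp

EcoRV sites (GATATC) start at positions 12, 77, 109, 235.
EcoRV cuts after base 3 of each site, so after positions 14, 79, 111, 237.
The SphI site (GCATGC) starts at position 144.
SphI cuts after base 5 of each site (before the last base), so after position 148.
Combined cut positions: 14, 79, 111, 148, 237.
Linear molecule, 5 cuts → 6 fragments:
  1–14 → 14 bp
  15–79 → 65 bp
  80–111 → 32 bp
  112–148 → 37 bp
  149–237 → 89 bp
  238–277 → 40 bp
Sorted largest to smallest: 89, 65, 40, 37, 32, 14 bp.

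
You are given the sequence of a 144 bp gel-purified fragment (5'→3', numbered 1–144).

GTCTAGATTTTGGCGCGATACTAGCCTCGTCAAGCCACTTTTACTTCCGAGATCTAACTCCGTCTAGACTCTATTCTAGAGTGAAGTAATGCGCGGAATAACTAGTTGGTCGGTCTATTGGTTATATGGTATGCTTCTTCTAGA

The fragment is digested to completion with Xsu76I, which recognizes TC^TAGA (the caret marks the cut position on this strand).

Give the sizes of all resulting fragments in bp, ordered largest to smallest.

Xsu76I sites (TCTAGA) start at positions 2, 63, 75, 139.
Xsu76I cuts after base 2 of each site, so after positions 3, 64, 76, 140.
Linear molecule, 4 cuts → 5 fragments:
  1–3 → 3 bp
  4–64 → 61 bp
  65–76 → 12 bp
  77–140 → 64 bp
  141–144 → 4 bp
Sorted largest to smallest: 64, 61, 12, 4, 3 bp.

64, 61, 12, 4, 3 bp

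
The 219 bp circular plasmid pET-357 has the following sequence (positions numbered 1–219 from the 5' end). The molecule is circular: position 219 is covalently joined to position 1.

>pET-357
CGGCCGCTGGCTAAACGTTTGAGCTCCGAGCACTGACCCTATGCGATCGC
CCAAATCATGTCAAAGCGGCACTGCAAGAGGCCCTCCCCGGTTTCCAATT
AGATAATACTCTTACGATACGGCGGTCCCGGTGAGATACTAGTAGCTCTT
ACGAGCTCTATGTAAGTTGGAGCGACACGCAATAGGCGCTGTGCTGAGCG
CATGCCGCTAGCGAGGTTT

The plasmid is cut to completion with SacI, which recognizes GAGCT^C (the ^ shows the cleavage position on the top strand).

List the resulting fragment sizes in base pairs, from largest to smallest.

132, 87 bp

SacI sites (GAGCTC) start at positions 21, 153.
SacI cuts after base 5 of each site (before the last base), so after positions 25, 157.
Circular molecule, 2 cuts → 2 fragments:
  26–157 → 132 bp
  158–219 then 1–25 → 62 + 25 = 87 bp
Sorted largest to smallest: 132, 87 bp.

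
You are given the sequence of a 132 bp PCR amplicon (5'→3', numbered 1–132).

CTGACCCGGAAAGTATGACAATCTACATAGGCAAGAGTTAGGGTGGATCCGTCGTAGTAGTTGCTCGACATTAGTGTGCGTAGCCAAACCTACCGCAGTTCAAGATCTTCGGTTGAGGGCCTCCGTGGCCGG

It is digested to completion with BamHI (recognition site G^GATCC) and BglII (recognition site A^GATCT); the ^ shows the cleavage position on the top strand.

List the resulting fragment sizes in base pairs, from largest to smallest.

The BamHI site (GGATCC) starts at position 45.
BamHI cuts after the first base of each site, so after position 45.
The BglII site (AGATCT) starts at position 103.
BglII cuts after the first base of each site, so after position 103.
Combined cut positions: 45, 103.
Linear molecule, 2 cuts → 3 fragments:
  1–45 → 45 bp
  46–103 → 58 bp
  104–132 → 29 bp
Sorted largest to smallest: 58, 45, 29 bp.

58, 45, 29 bp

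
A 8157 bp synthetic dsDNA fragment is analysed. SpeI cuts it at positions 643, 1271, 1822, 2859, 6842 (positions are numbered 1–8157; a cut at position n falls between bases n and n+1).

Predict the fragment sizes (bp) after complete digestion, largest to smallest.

Linear molecule, 5 cuts → 6 fragments:
  643 − 0 = 643 bp
  1271 − 643 = 628 bp
  1822 − 1271 = 551 bp
  2859 − 1822 = 1037 bp
  6842 − 2859 = 3983 bp
  8157 − 6842 = 1315 bp
Sorted largest to smallest: 3983, 1315, 1037, 643, 628, 551 bp.

3983, 1315, 1037, 643, 628, 551 bp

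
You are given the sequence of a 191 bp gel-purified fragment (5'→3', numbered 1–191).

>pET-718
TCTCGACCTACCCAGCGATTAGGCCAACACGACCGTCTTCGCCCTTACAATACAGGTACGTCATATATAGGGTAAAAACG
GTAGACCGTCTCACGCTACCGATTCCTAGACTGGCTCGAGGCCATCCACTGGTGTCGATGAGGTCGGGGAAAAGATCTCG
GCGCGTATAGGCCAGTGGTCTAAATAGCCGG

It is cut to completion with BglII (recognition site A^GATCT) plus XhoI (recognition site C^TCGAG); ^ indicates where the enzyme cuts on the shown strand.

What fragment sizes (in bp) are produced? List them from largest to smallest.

115, 38, 38 bp

The BglII site (AGATCT) starts at position 153.
BglII cuts after the first base of each site, so after position 153.
The XhoI site (CTCGAG) starts at position 115.
XhoI cuts after the first base of each site, so after position 115.
Combined cut positions: 115, 153.
Linear molecule, 2 cuts → 3 fragments:
  1–115 → 115 bp
  116–153 → 38 bp
  154–191 → 38 bp
Sorted largest to smallest: 115, 38, 38 bp.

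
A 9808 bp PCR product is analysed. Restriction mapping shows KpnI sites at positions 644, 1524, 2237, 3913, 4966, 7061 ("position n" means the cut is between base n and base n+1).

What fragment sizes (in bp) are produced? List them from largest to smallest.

2747, 2095, 1676, 1053, 880, 713, 644 bp

Linear molecule, 6 cuts → 7 fragments:
  644 − 0 = 644 bp
  1524 − 644 = 880 bp
  2237 − 1524 = 713 bp
  3913 − 2237 = 1676 bp
  4966 − 3913 = 1053 bp
  7061 − 4966 = 2095 bp
  9808 − 7061 = 2747 bp
Sorted largest to smallest: 2747, 2095, 1676, 1053, 880, 713, 644 bp.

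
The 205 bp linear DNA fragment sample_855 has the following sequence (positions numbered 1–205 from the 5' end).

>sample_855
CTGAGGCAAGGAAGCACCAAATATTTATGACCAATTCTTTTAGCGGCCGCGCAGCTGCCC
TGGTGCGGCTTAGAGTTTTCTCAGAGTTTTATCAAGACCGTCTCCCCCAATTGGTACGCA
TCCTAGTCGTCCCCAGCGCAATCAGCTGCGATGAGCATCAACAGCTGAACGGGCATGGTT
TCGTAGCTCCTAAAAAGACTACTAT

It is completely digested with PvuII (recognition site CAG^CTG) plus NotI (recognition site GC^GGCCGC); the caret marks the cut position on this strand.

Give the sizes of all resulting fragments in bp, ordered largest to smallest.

91, 44, 41, 19, 10 bp

PvuII sites (CAGCTG) start at positions 52, 143, 162.
PvuII cuts after base 3 of each site, so after positions 54, 145, 164.
The NotI site (GCGGCCGC) starts at position 43.
NotI cuts after base 2 of each site, so after position 44.
Combined cut positions: 44, 54, 145, 164.
Linear molecule, 4 cuts → 5 fragments:
  1–44 → 44 bp
  45–54 → 10 bp
  55–145 → 91 bp
  146–164 → 19 bp
  165–205 → 41 bp
Sorted largest to smallest: 91, 44, 41, 19, 10 bp.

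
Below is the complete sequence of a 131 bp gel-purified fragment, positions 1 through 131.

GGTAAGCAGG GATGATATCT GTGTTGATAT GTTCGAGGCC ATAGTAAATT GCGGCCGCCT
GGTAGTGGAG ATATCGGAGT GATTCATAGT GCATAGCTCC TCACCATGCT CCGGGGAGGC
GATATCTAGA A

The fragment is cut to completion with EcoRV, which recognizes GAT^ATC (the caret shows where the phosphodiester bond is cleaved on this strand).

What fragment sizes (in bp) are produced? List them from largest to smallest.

56, 51, 16, 8 bp

EcoRV sites (GATATC) start at positions 14, 70, 121.
EcoRV cuts after base 3 of each site, so after positions 16, 72, 123.
Linear molecule, 3 cuts → 4 fragments:
  1–16 → 16 bp
  17–72 → 56 bp
  73–123 → 51 bp
  124–131 → 8 bp
Sorted largest to smallest: 56, 51, 16, 8 bp.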